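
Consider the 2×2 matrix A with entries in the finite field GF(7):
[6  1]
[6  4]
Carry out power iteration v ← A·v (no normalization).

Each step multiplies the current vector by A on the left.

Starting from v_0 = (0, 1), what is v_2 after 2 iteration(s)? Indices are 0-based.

v_2 = (3, 1)

v_0 = (0, 1).
v_1 = A·v_0 = (1, 4).
v_2 = A·v_1 = (3, 1).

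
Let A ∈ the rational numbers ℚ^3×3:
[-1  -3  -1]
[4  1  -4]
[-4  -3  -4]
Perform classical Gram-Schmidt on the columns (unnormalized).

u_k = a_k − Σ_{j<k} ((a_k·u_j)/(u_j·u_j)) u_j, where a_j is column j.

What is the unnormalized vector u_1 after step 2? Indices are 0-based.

u_1 = (-80/33, -43/33, -23/33)

Step 1: u_0 = a_0 = (-1, 4, -4).
Step 2: u_1 = a_1 − (19/33)·u_0 = (-80/33, -43/33, -23/33).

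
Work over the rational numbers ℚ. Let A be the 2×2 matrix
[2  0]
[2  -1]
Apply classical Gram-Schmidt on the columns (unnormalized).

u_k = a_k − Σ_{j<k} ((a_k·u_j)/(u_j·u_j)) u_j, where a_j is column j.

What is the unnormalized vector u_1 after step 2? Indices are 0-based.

Step 1: u_0 = a_0 = (2, 2).
Step 2: u_1 = a_1 − (-1/4)·u_0 = (1/2, -1/2).

u_1 = (1/2, -1/2)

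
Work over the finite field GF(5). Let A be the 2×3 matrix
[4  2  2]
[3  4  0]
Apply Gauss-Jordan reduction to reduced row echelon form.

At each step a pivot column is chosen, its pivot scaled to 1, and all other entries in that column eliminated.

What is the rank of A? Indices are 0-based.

[1] R0 /= 4  ⇒  (1, 3, 3)
     R1 -= 3·R0  ⇒  (0, 0, 1)
column 1 empty below row 1
[2] R1 /= 1  ⇒  (0, 0, 1)
     R0 -= 3·R1  ⇒  (1, 3, 0)

rank = 2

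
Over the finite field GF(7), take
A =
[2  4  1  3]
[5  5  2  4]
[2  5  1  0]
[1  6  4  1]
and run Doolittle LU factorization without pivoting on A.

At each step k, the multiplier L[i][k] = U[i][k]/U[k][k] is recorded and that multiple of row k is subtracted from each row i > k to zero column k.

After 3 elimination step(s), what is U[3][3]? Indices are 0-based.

U[3][3] = 1

[col 0] pivot 2
  R1 -= 6*R0 → (0, 2, 3, 0)  (L[1][0] := 6)
  R2 -= 1*R0 → (0, 1, 0, 4)  (L[2][0] := 1)
  R3 -= 4*R0 → (0, 4, 0, 3)  (L[3][0] := 4)
[col 1] pivot 2
  R2 -= 4*R1 → (0, 0, 2, 4)  (L[2][1] := 4)
  R3 -= 2*R1 → (0, 0, 1, 3)  (L[3][1] := 2)
[col 2] pivot 2
  R3 -= 4*R2 → (0, 0, 0, 1)  (L[3][2] := 4)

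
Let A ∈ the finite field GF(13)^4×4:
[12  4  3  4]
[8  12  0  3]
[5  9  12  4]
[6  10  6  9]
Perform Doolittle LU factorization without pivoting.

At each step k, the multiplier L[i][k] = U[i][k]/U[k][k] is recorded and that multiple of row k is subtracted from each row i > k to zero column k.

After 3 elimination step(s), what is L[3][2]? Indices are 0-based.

L[3][2] = 10

[col 0] pivot 12
  R1 -= 5*R0 → (0, 5, 11, 9)  (L[1][0] := 5)
  R2 -= 8*R0 → (0, 3, 1, 11)  (L[2][0] := 8)
  R3 -= 7*R0 → (0, 8, 11, 7)  (L[3][0] := 7)
[col 1] pivot 5
  R2 -= 11*R1 → (0, 0, 10, 3)  (L[2][1] := 11)
  R3 -= 12*R1 → (0, 0, 9, 3)  (L[3][1] := 12)
[col 2] pivot 10
  R3 -= 10*R2 → (0, 0, 0, 12)  (L[3][2] := 10)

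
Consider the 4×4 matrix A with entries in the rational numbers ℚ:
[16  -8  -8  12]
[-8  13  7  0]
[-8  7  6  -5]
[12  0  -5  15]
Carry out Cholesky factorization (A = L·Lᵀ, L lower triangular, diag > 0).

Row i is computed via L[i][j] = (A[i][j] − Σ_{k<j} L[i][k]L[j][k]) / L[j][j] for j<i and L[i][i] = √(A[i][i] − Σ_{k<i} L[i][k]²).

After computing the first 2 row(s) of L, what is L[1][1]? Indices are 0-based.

L[1][1] = 3

Step 1: L[0][0] = √(16) = 4.
  L[1][0] = (-8) / L[0][0] = -2.
Step 2: L[1][1] = √(9) = 3.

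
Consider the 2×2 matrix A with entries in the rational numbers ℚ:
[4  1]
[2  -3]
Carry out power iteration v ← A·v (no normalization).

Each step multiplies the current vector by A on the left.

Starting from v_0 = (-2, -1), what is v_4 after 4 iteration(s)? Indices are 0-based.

v_0 = (-2, -1).
v_1 = A·v_0 = (-9, -1).
v_2 = A·v_1 = (-37, -15).
v_3 = A·v_2 = (-163, -29).
v_4 = A·v_3 = (-681, -239).

v_4 = (-681, -239)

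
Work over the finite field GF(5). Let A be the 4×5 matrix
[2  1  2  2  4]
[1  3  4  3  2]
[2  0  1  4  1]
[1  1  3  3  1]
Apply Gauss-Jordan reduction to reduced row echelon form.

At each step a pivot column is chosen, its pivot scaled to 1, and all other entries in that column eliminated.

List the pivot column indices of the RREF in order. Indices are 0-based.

pivot columns: 0, 1, 2, 3

[1] R0 /= 2  ⇒  (1, 3, 1, 1, 2)
     R1 -= 1·R0  ⇒  (0, 0, 3, 2, 0)
     R2 -= 2·R0  ⇒  (0, 4, 4, 2, 2)
     R3 -= 1·R0  ⇒  (0, 3, 2, 2, 4)
[2] R1 <-> R2
[2] R1 /= 4  ⇒  (0, 1, 1, 3, 3)
     R0 -= 3·R1  ⇒  (1, 0, 3, 2, 3)
     R3 -= 3·R1  ⇒  (0, 0, 4, 3, 0)
[3] R2 /= 3  ⇒  (0, 0, 1, 4, 0)
     R0 -= 3·R2  ⇒  (1, 0, 0, 0, 3)
     R1 -= 1·R2  ⇒  (0, 1, 0, 4, 3)
     R3 -= 4·R2  ⇒  (0, 0, 0, 2, 0)
[4] R3 /= 2  ⇒  (0, 0, 0, 1, 0)
     R1 -= 4·R3  ⇒  (0, 1, 0, 0, 3)
     R2 -= 4·R3  ⇒  (0, 0, 1, 0, 0)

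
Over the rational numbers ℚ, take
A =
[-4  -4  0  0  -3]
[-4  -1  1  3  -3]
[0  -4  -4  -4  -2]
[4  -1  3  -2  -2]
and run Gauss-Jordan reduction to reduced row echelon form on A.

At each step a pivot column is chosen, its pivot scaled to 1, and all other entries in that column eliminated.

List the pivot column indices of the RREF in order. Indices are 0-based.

step 1: normalize row 0 (÷-4) = (1, 1, 0, 0, 3/4)
  row 1: subtract -4×row0 = (0, 3, 1, 3, 0)
  row 3: subtract 4×row0 = (0, -5, 3, -2, -5)
step 2: normalize row 1 (÷3) = (0, 1, 1/3, 1, 0)
  row 0: subtract 1×row1 = (1, 0, -1/3, -1, 3/4)
  row 2: subtract -4×row1 = (0, 0, -8/3, 0, -2)
  row 3: subtract -5×row1 = (0, 0, 14/3, 3, -5)
step 3: normalize row 2 (÷-8/3) = (0, 0, 1, 0, 3/4)
  row 0: subtract -1/3×row2 = (1, 0, 0, -1, 1)
  row 1: subtract 1/3×row2 = (0, 1, 0, 1, -1/4)
  row 3: subtract 14/3×row2 = (0, 0, 0, 3, -17/2)
step 4: normalize row 3 (÷3) = (0, 0, 0, 1, -17/6)
  row 0: subtract -1×row3 = (1, 0, 0, 0, -11/6)
  row 1: subtract 1×row3 = (0, 1, 0, 0, 31/12)

pivot columns: 0, 1, 2, 3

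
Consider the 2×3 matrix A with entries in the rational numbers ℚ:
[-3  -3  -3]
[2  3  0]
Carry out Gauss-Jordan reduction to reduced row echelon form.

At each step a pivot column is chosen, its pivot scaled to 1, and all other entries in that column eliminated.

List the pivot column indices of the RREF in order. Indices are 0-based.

[1] R0 /= -3  ⇒  (1, 1, 1)
     R1 -= 2·R0  ⇒  (0, 1, -2)
[2] R1 /= 1  ⇒  (0, 1, -2)
     R0 -= 1·R1  ⇒  (1, 0, 3)

pivot columns: 0, 1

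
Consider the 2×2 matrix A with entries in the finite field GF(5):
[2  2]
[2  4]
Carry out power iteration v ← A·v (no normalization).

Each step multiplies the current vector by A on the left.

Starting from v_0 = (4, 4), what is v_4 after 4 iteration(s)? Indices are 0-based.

v_4 = (1, 0)

v_0 = (4, 4).
v_1 = A·v_0 = (1, 4).
v_2 = A·v_1 = (0, 3).
v_3 = A·v_2 = (1, 2).
v_4 = A·v_3 = (1, 0).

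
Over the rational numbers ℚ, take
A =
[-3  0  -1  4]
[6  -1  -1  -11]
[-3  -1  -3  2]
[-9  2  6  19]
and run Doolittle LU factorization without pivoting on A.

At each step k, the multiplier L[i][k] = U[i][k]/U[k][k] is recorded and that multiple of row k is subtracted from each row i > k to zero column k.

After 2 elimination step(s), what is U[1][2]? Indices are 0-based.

k=0: U[0][0]=-3
  eliminate (1,0): mult=-2, new row 1: (0, -1, -3, -3); set L[1][0]=-2
  eliminate (2,0): mult=1, new row 2: (0, -1, -2, -2); set L[2][0]=1
  eliminate (3,0): mult=3, new row 3: (0, 2, 9, 7); set L[3][0]=3
k=1: U[1][1]=-1
  eliminate (2,1): mult=1, new row 2: (0, 0, 1, 1); set L[2][1]=1
  eliminate (3,1): mult=-2, new row 3: (0, 0, 3, 1); set L[3][1]=-2

U[1][2] = -3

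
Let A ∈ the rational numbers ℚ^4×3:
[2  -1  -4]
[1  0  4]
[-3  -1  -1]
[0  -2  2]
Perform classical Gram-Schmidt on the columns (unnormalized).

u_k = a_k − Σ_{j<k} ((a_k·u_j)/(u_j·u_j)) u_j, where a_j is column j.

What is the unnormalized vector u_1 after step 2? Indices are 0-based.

Step 1: u_0 = a_0 = (2, 1, -3, 0).
Step 2: u_1 = a_1 − (1/14)·u_0 = (-8/7, -1/14, -11/14, -2).

u_1 = (-8/7, -1/14, -11/14, -2)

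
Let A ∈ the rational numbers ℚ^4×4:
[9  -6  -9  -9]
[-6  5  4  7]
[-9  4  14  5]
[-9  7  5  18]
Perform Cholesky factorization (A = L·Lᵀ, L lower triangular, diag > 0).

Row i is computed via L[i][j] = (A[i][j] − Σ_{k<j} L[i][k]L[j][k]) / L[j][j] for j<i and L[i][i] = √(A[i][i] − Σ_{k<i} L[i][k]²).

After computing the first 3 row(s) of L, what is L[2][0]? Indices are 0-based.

L[2][0] = -3

Step 1: L[0][0] = √(9) = 3.
  L[1][0] = (-6) / L[0][0] = -2.
Step 2: L[1][1] = √(1) = 1.
  L[2][0] = (-9) / L[0][0] = -3.
  L[2][1] = (-2) / L[1][1] = -2.
Step 3: L[2][2] = √(1) = 1.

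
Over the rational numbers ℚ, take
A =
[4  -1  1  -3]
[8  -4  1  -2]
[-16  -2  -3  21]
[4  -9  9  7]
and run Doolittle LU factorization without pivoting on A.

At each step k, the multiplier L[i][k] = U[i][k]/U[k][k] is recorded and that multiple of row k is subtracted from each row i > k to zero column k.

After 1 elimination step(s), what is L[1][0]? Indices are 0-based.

[col 0] pivot 4
  R1 -= 2*R0 → (0, -2, -1, 4)  (L[1][0] := 2)
  R2 -= -4*R0 → (0, -6, 1, 9)  (L[2][0] := -4)
  R3 -= 1*R0 → (0, -8, 8, 10)  (L[3][0] := 1)

L[1][0] = 2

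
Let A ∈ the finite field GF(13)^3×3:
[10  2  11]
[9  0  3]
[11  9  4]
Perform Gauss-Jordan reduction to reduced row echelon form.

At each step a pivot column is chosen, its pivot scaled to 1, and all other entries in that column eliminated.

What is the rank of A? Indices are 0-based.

[1] R0 /= 10  ⇒  (1, 8, 5)
     R1 -= 9·R0  ⇒  (0, 6, 10)
     R2 -= 11·R0  ⇒  (0, 12, 1)
[2] R1 /= 6  ⇒  (0, 1, 6)
     R0 -= 8·R1  ⇒  (1, 0, 9)
     R2 -= 12·R1  ⇒  (0, 0, 7)
[3] R2 /= 7  ⇒  (0, 0, 1)
     R0 -= 9·R2  ⇒  (1, 0, 0)
     R1 -= 6·R2  ⇒  (0, 1, 0)

rank = 3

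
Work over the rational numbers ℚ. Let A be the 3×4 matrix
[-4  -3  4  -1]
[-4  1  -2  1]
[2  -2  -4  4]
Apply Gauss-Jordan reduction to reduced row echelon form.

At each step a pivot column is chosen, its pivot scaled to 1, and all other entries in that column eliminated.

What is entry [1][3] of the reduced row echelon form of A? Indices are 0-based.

[1] R0 /= -4  ⇒  (1, 3/4, -1, 1/4)
     R1 -= -4·R0  ⇒  (0, 4, -6, 2)
     R2 -= 2·R0  ⇒  (0, -7/2, -2, 7/2)
[2] R1 /= 4  ⇒  (0, 1, -3/2, 1/2)
     R0 -= 3/4·R1  ⇒  (1, 0, 1/8, -1/8)
     R2 -= -7/2·R1  ⇒  (0, 0, -29/4, 21/4)
[3] R2 /= -29/4  ⇒  (0, 0, 1, -21/29)
     R0 -= 1/8·R2  ⇒  (1, 0, 0, -1/29)
     R1 -= -3/2·R2  ⇒  (0, 1, 0, -17/29)

M[1][3] = -17/29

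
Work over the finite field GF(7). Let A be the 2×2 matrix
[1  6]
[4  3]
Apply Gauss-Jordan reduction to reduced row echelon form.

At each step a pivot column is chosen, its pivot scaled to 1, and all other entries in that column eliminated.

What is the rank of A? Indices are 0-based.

rank = 1

pivot(0,0)=1: scale R0 → (1, 6)
  clear (1,0): R1 −= (4)R0 → (0, 0)
col 1: no nonzero at/below row 1; advance.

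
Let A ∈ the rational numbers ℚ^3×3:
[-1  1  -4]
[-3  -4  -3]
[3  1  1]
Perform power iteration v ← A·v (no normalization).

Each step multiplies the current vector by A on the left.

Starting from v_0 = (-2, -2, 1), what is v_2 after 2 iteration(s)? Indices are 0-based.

v_2 = (43, -11, -8)

v_0 = (-2, -2, 1).
v_1 = A·v_0 = (-4, 11, -7).
v_2 = A·v_1 = (43, -11, -8).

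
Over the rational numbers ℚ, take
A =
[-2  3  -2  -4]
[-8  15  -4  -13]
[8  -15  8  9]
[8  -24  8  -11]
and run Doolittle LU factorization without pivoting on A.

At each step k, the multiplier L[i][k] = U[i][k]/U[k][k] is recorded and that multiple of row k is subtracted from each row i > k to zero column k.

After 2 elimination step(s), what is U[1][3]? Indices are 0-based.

[col 0] pivot -2
  R1 -= 4*R0 → (0, 3, 4, 3)  (L[1][0] := 4)
  R2 -= -4*R0 → (0, -3, 0, -7)  (L[2][0] := -4)
  R3 -= -4*R0 → (0, -12, 0, -27)  (L[3][0] := -4)
[col 1] pivot 3
  R2 -= -1*R1 → (0, 0, 4, -4)  (L[2][1] := -1)
  R3 -= -4*R1 → (0, 0, 16, -15)  (L[3][1] := -4)

U[1][3] = 3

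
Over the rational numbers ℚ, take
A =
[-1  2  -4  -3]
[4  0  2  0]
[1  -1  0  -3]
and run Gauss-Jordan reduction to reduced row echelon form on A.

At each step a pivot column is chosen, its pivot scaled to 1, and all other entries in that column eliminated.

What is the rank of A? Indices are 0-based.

rank = 3

[1] R0 /= -1  ⇒  (1, -2, 4, 3)
     R1 -= 4·R0  ⇒  (0, 8, -14, -12)
     R2 -= 1·R0  ⇒  (0, 1, -4, -6)
[2] R1 /= 8  ⇒  (0, 1, -7/4, -3/2)
     R0 -= -2·R1  ⇒  (1, 0, 1/2, 0)
     R2 -= 1·R1  ⇒  (0, 0, -9/4, -9/2)
[3] R2 /= -9/4  ⇒  (0, 0, 1, 2)
     R0 -= 1/2·R2  ⇒  (1, 0, 0, -1)
     R1 -= -7/4·R2  ⇒  (0, 1, 0, 2)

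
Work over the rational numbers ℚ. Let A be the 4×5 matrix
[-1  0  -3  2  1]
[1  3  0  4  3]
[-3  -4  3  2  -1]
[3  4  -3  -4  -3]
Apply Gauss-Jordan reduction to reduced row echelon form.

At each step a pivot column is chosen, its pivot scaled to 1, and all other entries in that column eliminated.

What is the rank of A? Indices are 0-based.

rank = 4

step 1: normalize row 0 (÷-1) = (1, 0, 3, -2, -1)
  row 1: subtract 1×row0 = (0, 3, -3, 6, 4)
  row 2: subtract -3×row0 = (0, -4, 12, -4, -4)
  row 3: subtract 3×row0 = (0, 4, -12, 2, 0)
step 2: normalize row 1 (÷3) = (0, 1, -1, 2, 4/3)
  row 2: subtract -4×row1 = (0, 0, 8, 4, 4/3)
  row 3: subtract 4×row1 = (0, 0, -8, -6, -16/3)
step 3: normalize row 2 (÷8) = (0, 0, 1, 1/2, 1/6)
  row 0: subtract 3×row2 = (1, 0, 0, -7/2, -3/2)
  row 1: subtract -1×row2 = (0, 1, 0, 5/2, 3/2)
  row 3: subtract -8×row2 = (0, 0, 0, -2, -4)
step 4: normalize row 3 (÷-2) = (0, 0, 0, 1, 2)
  row 0: subtract -7/2×row3 = (1, 0, 0, 0, 11/2)
  row 1: subtract 5/2×row3 = (0, 1, 0, 0, -7/2)
  row 2: subtract 1/2×row3 = (0, 0, 1, 0, -5/6)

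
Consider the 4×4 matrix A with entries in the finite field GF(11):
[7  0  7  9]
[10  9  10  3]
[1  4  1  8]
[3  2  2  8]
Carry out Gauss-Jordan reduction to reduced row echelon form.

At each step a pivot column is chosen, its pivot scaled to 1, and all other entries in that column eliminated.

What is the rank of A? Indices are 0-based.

step 1: normalize row 0 (÷7) = (1, 0, 1, 6)
  row 1: subtract 10×row0 = (0, 9, 0, 9)
  row 2: subtract 1×row0 = (0, 4, 0, 2)
  row 3: subtract 3×row0 = (0, 2, 10, 1)
step 2: normalize row 1 (÷9) = (0, 1, 0, 1)
  row 2: subtract 4×row1 = (0, 0, 0, 9)
  row 3: subtract 2×row1 = (0, 0, 10, 10)
step 3: exchange rows 2,3
step 3: normalize row 2 (÷10) = (0, 0, 1, 1)
  row 0: subtract 1×row2 = (1, 0, 0, 5)
step 4: normalize row 3 (÷9) = (0, 0, 0, 1)
  row 0: subtract 5×row3 = (1, 0, 0, 0)
  row 1: subtract 1×row3 = (0, 1, 0, 0)
  row 2: subtract 1×row3 = (0, 0, 1, 0)

rank = 4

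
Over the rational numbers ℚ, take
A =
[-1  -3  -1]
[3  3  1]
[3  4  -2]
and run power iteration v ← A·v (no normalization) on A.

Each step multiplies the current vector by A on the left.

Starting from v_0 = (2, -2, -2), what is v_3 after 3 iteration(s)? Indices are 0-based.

v_3 = (-46, 42, 38)

v_0 = (2, -2, -2).
v_1 = A·v_0 = (6, -2, 2).
v_2 = A·v_1 = (-2, 14, 6).
v_3 = A·v_2 = (-46, 42, 38).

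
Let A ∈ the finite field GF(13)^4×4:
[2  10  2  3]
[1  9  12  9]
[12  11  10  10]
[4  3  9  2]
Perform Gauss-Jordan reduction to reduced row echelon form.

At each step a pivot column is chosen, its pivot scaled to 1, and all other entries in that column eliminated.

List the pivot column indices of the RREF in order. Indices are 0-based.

step 1: normalize row 0 (÷2) = (1, 5, 1, 8)
  row 1: subtract 1×row0 = (0, 4, 11, 1)
  row 2: subtract 12×row0 = (0, 3, 11, 5)
  row 3: subtract 4×row0 = (0, 9, 5, 9)
step 2: normalize row 1 (÷4) = (0, 1, 6, 10)
  row 0: subtract 5×row1 = (1, 0, 10, 10)
  row 2: subtract 3×row1 = (0, 0, 6, 1)
  row 3: subtract 9×row1 = (0, 0, 3, 10)
step 3: normalize row 2 (÷6) = (0, 0, 1, 11)
  row 0: subtract 10×row2 = (1, 0, 0, 4)
  row 1: subtract 6×row2 = (0, 1, 0, 9)
  row 3: subtract 3×row2 = (0, 0, 0, 3)
step 4: normalize row 3 (÷3) = (0, 0, 0, 1)
  row 0: subtract 4×row3 = (1, 0, 0, 0)
  row 1: subtract 9×row3 = (0, 1, 0, 0)
  row 2: subtract 11×row3 = (0, 0, 1, 0)

pivot columns: 0, 1, 2, 3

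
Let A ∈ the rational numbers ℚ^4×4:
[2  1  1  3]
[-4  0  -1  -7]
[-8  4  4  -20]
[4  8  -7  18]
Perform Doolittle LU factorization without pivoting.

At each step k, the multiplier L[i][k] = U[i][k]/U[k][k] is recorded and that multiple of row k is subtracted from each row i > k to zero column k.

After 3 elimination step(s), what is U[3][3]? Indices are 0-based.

Step 1: pivot at (0,0) is 2.
  row1 ← row1 − (-2)·row0  ⇒  L[1][0]=-2, U row1=(0, 2, 1, -1)
  row2 ← row2 − (-4)·row0  ⇒  L[2][0]=-4, U row2=(0, 8, 8, -8)
  row3 ← row3 − (2)·row0  ⇒  L[3][0]=2, U row3=(0, 6, -9, 12)
Step 2: pivot at (1,1) is 2.
  row2 ← row2 − (4)·row1  ⇒  L[2][1]=4, U row2=(0, 0, 4, -4)
  row3 ← row3 − (3)·row1  ⇒  L[3][1]=3, U row3=(0, 0, -12, 15)
Step 3: pivot at (2,2) is 4.
  row3 ← row3 − (-3)·row2  ⇒  L[3][2]=-3, U row3=(0, 0, 0, 3)

U[3][3] = 3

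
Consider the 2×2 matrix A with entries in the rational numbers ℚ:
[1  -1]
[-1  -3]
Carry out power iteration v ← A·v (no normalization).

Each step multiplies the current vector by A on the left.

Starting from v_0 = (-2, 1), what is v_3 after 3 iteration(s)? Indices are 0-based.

v_3 = (-8, -16)

v_0 = (-2, 1).
v_1 = A·v_0 = (-3, -1).
v_2 = A·v_1 = (-2, 6).
v_3 = A·v_2 = (-8, -16).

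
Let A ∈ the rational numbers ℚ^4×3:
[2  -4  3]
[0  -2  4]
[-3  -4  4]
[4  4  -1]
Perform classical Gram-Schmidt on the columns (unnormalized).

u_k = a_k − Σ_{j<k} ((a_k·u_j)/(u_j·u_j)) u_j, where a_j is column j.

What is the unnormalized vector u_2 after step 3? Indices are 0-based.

u_2 = (-269/277, 628/277, 358/277, 403/277)

Step 1: u_0 = a_0 = (2, 0, -3, 4).
Step 2: u_1 = a_1 − (20/29)·u_0 = (-156/29, -2, -56/29, 36/29).
Step 3: u_2 = a_2 − (-10/29)·u_0 − (-240/277)·u_1 = (-269/277, 628/277, 358/277, 403/277).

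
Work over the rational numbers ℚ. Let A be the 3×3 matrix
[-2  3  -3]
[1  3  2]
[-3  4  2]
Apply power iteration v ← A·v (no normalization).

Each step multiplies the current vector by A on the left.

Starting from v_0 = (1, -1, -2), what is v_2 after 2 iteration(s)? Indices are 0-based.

v_2 = (13, -39, -49)

v_0 = (1, -1, -2).
v_1 = A·v_0 = (1, -6, -11).
v_2 = A·v_1 = (13, -39, -49).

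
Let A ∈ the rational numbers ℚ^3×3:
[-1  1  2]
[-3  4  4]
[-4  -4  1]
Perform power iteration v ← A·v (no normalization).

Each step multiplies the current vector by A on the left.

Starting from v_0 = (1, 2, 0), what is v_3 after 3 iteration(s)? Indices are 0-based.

v_0 = (1, 2, 0).
v_1 = A·v_0 = (1, 5, -12).
v_2 = A·v_1 = (-20, -31, -36).
v_3 = A·v_2 = (-83, -208, 168).

v_3 = (-83, -208, 168)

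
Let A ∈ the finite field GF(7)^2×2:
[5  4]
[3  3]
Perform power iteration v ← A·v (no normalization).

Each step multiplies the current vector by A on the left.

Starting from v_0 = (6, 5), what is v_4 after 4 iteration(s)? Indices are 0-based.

v_4 = (3, 5)

v_0 = (6, 5).
v_1 = A·v_0 = (1, 5).
v_2 = A·v_1 = (4, 4).
v_3 = A·v_2 = (1, 3).
v_4 = A·v_3 = (3, 5).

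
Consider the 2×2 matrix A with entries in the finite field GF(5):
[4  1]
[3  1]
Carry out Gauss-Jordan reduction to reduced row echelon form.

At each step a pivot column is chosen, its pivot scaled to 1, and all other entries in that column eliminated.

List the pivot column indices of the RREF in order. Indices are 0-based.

[1] R0 /= 4  ⇒  (1, 4)
     R1 -= 3·R0  ⇒  (0, 4)
[2] R1 /= 4  ⇒  (0, 1)
     R0 -= 4·R1  ⇒  (1, 0)

pivot columns: 0, 1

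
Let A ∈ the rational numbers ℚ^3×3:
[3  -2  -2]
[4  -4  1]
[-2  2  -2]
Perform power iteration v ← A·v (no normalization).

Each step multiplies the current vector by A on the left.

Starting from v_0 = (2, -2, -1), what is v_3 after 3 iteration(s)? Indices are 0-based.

v_0 = (2, -2, -1).
v_1 = A·v_0 = (12, 15, -6).
v_2 = A·v_1 = (18, -18, 18).
v_3 = A·v_2 = (54, 162, -108).

v_3 = (54, 162, -108)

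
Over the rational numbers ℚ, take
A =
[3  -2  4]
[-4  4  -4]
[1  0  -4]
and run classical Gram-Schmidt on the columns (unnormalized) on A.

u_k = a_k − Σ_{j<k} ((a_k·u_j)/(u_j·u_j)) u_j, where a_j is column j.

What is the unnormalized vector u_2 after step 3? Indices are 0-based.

u_2 = (8/3, 4/3, -8/3)

Step 1: u_0 = a_0 = (3, -4, 1).
Step 2: u_1 = a_1 − (-11/13)·u_0 = (7/13, 8/13, 11/13).
Step 3: u_2 = a_2 − (12/13)·u_0 − (-8/3)·u_1 = (8/3, 4/3, -8/3).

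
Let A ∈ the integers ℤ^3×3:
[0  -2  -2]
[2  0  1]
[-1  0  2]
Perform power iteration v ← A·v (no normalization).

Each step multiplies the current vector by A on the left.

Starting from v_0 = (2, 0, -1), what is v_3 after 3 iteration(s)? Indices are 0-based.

v_3 = (20, -6, -22)

v_0 = (2, 0, -1).
v_1 = A·v_0 = (2, 3, -4).
v_2 = A·v_1 = (2, 0, -10).
v_3 = A·v_2 = (20, -6, -22).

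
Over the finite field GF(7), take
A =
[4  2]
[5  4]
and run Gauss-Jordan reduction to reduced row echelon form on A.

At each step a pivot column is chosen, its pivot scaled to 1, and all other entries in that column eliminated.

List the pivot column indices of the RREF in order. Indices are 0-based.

pivot columns: 0, 1

step 1: normalize row 0 (÷4) = (1, 4)
  row 1: subtract 5×row0 = (0, 5)
step 2: normalize row 1 (÷5) = (0, 1)
  row 0: subtract 4×row1 = (1, 0)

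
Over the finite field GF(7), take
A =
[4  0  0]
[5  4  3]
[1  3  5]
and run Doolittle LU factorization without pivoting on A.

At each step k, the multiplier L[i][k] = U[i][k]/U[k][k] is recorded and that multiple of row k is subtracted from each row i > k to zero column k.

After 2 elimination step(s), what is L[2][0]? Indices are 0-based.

L[2][0] = 2

[col 0] pivot 4
  R1 -= 3*R0 → (0, 4, 3)  (L[1][0] := 3)
  R2 -= 2*R0 → (0, 3, 5)  (L[2][0] := 2)
[col 1] pivot 4
  R2 -= 6*R1 → (0, 0, 1)  (L[2][1] := 6)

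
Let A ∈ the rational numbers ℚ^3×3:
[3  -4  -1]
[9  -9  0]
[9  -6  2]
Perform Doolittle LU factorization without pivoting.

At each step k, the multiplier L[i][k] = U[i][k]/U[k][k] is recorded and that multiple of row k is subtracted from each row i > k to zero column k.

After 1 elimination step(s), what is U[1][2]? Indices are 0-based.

[col 0] pivot 3
  R1 -= 3*R0 → (0, 3, 3)  (L[1][0] := 3)
  R2 -= 3*R0 → (0, 6, 5)  (L[2][0] := 3)

U[1][2] = 3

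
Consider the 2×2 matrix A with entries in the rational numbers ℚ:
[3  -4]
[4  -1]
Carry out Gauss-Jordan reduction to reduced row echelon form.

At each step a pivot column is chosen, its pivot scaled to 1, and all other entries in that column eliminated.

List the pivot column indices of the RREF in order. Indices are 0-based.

pivot columns: 0, 1

step 1: normalize row 0 (÷3) = (1, -4/3)
  row 1: subtract 4×row0 = (0, 13/3)
step 2: normalize row 1 (÷13/3) = (0, 1)
  row 0: subtract -4/3×row1 = (1, 0)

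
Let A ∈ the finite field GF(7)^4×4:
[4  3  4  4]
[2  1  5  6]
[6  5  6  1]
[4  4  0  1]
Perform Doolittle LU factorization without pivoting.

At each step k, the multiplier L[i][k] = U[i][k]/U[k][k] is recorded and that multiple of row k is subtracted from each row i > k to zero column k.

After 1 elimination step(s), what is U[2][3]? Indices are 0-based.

Step 1: pivot at (0,0) is 4.
  row1 ← row1 − (4)·row0  ⇒  L[1][0]=4, U row1=(0, 3, 3, 4)
  row2 ← row2 − (5)·row0  ⇒  L[2][0]=5, U row2=(0, 4, 0, 2)
  row3 ← row3 − (1)·row0  ⇒  L[3][0]=1, U row3=(0, 1, 3, 4)

U[2][3] = 2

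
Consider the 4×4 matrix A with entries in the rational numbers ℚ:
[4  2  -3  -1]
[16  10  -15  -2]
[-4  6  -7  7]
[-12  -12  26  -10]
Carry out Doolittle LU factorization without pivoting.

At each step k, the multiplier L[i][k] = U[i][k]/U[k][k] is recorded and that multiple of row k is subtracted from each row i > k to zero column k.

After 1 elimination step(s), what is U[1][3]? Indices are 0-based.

[col 0] pivot 4
  R1 -= 4*R0 → (0, 2, -3, 2)  (L[1][0] := 4)
  R2 -= -1*R0 → (0, 8, -10, 6)  (L[2][0] := -1)
  R3 -= -3*R0 → (0, -6, 17, -13)  (L[3][0] := -3)

U[1][3] = 2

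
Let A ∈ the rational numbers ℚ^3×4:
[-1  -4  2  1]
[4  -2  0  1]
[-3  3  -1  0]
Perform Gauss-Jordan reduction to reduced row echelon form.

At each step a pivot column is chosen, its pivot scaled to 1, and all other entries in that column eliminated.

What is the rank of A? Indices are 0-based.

pivot(0,0)=-1: scale R0 → (1, 4, -2, -1)
  clear (1,0): R1 −= (4)R0 → (0, -18, 8, 5)
  clear (2,0): R2 −= (-3)R0 → (0, 15, -7, -3)
pivot(1,1)=-18: scale R1 → (0, 1, -4/9, -5/18)
  clear (0,1): R0 −= (4)R1 → (1, 0, -2/9, 1/9)
  clear (2,1): R2 −= (15)R1 → (0, 0, -1/3, 7/6)
pivot(2,2)=-1/3: scale R2 → (0, 0, 1, -7/2)
  clear (0,2): R0 −= (-2/9)R2 → (1, 0, 0, -2/3)
  clear (1,2): R1 −= (-4/9)R2 → (0, 1, 0, -11/6)

rank = 3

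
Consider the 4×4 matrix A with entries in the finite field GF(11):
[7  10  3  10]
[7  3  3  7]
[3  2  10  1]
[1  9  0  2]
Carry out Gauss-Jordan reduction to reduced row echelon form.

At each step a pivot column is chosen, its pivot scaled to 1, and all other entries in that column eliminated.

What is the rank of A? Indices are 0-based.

rank = 4

pivot(0,0)=7: scale R0 → (1, 3, 2, 3)
  clear (1,0): R1 −= (7)R0 → (0, 4, 0, 8)
  clear (2,0): R2 −= (3)R0 → (0, 4, 4, 3)
  clear (3,0): R3 −= (1)R0 → (0, 6, 9, 10)
pivot(1,1)=4: scale R1 → (0, 1, 0, 2)
  clear (0,1): R0 −= (3)R1 → (1, 0, 2, 8)
  clear (2,1): R2 −= (4)R1 → (0, 0, 4, 6)
  clear (3,1): R3 −= (6)R1 → (0, 0, 9, 9)
pivot(2,2)=4: scale R2 → (0, 0, 1, 7)
  clear (0,2): R0 −= (2)R2 → (1, 0, 0, 5)
  clear (3,2): R3 −= (9)R2 → (0, 0, 0, 1)
pivot(3,3)=1: scale R3 → (0, 0, 0, 1)
  clear (0,3): R0 −= (5)R3 → (1, 0, 0, 0)
  clear (1,3): R1 −= (2)R3 → (0, 1, 0, 0)
  clear (2,3): R2 −= (7)R3 → (0, 0, 1, 0)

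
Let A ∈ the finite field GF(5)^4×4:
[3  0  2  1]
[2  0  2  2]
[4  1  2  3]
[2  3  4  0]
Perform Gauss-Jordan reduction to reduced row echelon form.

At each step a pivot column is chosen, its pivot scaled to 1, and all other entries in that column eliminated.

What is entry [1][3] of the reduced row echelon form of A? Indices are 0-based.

step 1: normalize row 0 (÷3) = (1, 0, 4, 2)
  row 1: subtract 2×row0 = (0, 0, 4, 3)
  row 2: subtract 4×row0 = (0, 1, 1, 0)
  row 3: subtract 2×row0 = (0, 3, 1, 1)
step 2: exchange rows 1,2
step 2: normalize row 1 (÷1) = (0, 1, 1, 0)
  row 3: subtract 3×row1 = (0, 0, 3, 1)
step 3: normalize row 2 (÷4) = (0, 0, 1, 2)
  row 0: subtract 4×row2 = (1, 0, 0, 4)
  row 1: subtract 1×row2 = (0, 1, 0, 3)
  row 3: subtract 3×row2 = (0, 0, 0, 0)
skip col 3 (zero from row 3)

M[1][3] = 3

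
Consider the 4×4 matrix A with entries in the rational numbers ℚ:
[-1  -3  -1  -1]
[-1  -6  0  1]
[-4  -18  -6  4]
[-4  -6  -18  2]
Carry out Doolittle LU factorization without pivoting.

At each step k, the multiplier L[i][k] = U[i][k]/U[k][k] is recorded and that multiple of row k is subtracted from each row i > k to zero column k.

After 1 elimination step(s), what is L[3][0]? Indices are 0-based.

[col 0] pivot -1
  R1 -= 1*R0 → (0, -3, 1, 2)  (L[1][0] := 1)
  R2 -= 4*R0 → (0, -6, -2, 8)  (L[2][0] := 4)
  R3 -= 4*R0 → (0, 6, -14, 6)  (L[3][0] := 4)

L[3][0] = 4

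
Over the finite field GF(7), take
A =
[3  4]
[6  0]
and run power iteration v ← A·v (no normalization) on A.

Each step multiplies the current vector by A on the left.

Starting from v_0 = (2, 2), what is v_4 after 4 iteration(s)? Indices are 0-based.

v_4 = (2, 3)

v_0 = (2, 2).
v_1 = A·v_0 = (0, 5).
v_2 = A·v_1 = (6, 0).
v_3 = A·v_2 = (4, 1).
v_4 = A·v_3 = (2, 3).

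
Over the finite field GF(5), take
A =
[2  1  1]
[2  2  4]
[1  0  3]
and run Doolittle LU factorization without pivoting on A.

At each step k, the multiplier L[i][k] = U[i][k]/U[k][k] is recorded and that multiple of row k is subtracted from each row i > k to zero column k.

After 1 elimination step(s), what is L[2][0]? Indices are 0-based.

L[2][0] = 3

[col 0] pivot 2
  R1 -= 1*R0 → (0, 1, 3)  (L[1][0] := 1)
  R2 -= 3*R0 → (0, 2, 0)  (L[2][0] := 3)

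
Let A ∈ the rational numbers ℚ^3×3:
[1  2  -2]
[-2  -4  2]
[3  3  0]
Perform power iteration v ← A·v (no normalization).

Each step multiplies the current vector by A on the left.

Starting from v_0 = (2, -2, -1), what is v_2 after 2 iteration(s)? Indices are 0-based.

v_0 = (2, -2, -1).
v_1 = A·v_0 = (0, 2, 0).
v_2 = A·v_1 = (4, -8, 6).

v_2 = (4, -8, 6)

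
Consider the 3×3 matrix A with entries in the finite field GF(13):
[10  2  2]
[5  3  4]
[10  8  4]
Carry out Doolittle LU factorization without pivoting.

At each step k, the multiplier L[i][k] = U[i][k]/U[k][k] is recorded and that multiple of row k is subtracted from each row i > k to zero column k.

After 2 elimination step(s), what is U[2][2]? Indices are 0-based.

U[2][2] = 6

Step 1: pivot at (0,0) is 10.
  row1 ← row1 − (7)·row0  ⇒  L[1][0]=7, U row1=(0, 2, 3)
  row2 ← row2 − (1)·row0  ⇒  L[2][0]=1, U row2=(0, 6, 2)
Step 2: pivot at (1,1) is 2.
  row2 ← row2 − (3)·row1  ⇒  L[2][1]=3, U row2=(0, 0, 6)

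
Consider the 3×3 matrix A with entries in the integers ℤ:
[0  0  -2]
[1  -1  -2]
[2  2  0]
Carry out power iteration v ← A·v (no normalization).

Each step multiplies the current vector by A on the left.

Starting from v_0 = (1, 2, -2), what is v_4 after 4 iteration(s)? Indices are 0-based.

v_0 = (1, 2, -2).
v_1 = A·v_0 = (4, 3, 6).
v_2 = A·v_1 = (-12, -11, 14).
v_3 = A·v_2 = (-28, -29, -46).
v_4 = A·v_3 = (92, 93, -114).

v_4 = (92, 93, -114)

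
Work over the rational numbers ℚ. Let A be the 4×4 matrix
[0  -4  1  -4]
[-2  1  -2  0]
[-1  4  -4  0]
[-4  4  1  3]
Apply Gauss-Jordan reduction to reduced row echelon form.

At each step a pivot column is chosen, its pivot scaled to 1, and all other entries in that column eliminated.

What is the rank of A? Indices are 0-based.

rank = 4

step 1: exchange rows 0,1
step 1: normalize row 0 (÷-2) = (1, -1/2, 1, 0)
  row 2: subtract -1×row0 = (0, 7/2, -3, 0)
  row 3: subtract -4×row0 = (0, 2, 5, 3)
step 2: normalize row 1 (÷-4) = (0, 1, -1/4, 1)
  row 0: subtract -1/2×row1 = (1, 0, 7/8, 1/2)
  row 2: subtract 7/2×row1 = (0, 0, -17/8, -7/2)
  row 3: subtract 2×row1 = (0, 0, 11/2, 1)
step 3: normalize row 2 (÷-17/8) = (0, 0, 1, 28/17)
  row 0: subtract 7/8×row2 = (1, 0, 0, -16/17)
  row 1: subtract -1/4×row2 = (0, 1, 0, 24/17)
  row 3: subtract 11/2×row2 = (0, 0, 0, -137/17)
step 4: normalize row 3 (÷-137/17) = (0, 0, 0, 1)
  row 0: subtract -16/17×row3 = (1, 0, 0, 0)
  row 1: subtract 24/17×row3 = (0, 1, 0, 0)
  row 2: subtract 28/17×row3 = (0, 0, 1, 0)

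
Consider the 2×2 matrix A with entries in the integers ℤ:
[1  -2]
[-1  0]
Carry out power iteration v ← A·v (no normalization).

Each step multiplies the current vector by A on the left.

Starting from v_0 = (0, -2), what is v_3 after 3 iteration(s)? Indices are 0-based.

v_3 = (12, -4)

v_0 = (0, -2).
v_1 = A·v_0 = (4, 0).
v_2 = A·v_1 = (4, -4).
v_3 = A·v_2 = (12, -4).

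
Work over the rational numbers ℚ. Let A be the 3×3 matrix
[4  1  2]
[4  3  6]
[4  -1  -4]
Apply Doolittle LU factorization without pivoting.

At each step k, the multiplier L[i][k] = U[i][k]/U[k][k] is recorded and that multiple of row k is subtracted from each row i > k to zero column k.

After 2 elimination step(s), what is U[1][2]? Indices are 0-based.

k=0: U[0][0]=4
  eliminate (1,0): mult=1, new row 1: (0, 2, 4); set L[1][0]=1
  eliminate (2,0): mult=1, new row 2: (0, -2, -6); set L[2][0]=1
k=1: U[1][1]=2
  eliminate (2,1): mult=-1, new row 2: (0, 0, -2); set L[2][1]=-1

U[1][2] = 4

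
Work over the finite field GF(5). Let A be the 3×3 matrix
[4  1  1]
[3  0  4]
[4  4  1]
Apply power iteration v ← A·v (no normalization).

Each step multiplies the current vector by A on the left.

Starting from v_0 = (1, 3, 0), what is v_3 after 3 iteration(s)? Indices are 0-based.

v_0 = (1, 3, 0).
v_1 = A·v_0 = (2, 3, 1).
v_2 = A·v_1 = (2, 0, 1).
v_3 = A·v_2 = (4, 0, 4).

v_3 = (4, 0, 4)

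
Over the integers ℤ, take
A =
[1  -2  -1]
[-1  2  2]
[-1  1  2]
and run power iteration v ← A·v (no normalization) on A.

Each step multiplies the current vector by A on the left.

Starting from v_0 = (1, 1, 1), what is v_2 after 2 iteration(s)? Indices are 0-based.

v_2 = (-10, 12, 9)

v_0 = (1, 1, 1).
v_1 = A·v_0 = (-2, 3, 2).
v_2 = A·v_1 = (-10, 12, 9).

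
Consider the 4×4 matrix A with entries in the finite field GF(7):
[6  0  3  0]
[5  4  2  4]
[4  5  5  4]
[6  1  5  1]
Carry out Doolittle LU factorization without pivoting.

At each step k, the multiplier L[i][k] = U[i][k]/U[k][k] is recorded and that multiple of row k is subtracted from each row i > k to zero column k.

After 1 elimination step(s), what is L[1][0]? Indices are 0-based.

L[1][0] = 2

Step 1: pivot at (0,0) is 6.
  row1 ← row1 − (2)·row0  ⇒  L[1][0]=2, U row1=(0, 4, 3, 4)
  row2 ← row2 − (3)·row0  ⇒  L[2][0]=3, U row2=(0, 5, 3, 4)
  row3 ← row3 − (1)·row0  ⇒  L[3][0]=1, U row3=(0, 1, 2, 1)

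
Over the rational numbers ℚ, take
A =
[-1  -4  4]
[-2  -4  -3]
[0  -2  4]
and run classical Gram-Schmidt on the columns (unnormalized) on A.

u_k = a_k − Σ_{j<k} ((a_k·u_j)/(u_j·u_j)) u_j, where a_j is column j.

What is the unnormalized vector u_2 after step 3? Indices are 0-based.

Step 1: u_0 = a_0 = (-1, -2, 0).
Step 2: u_1 = a_1 − (12/5)·u_0 = (-8/5, 4/5, -2).
Step 3: u_2 = a_2 − (2/5)·u_0 − (-7/3)·u_1 = (2/3, -1/3, -2/3).

u_2 = (2/3, -1/3, -2/3)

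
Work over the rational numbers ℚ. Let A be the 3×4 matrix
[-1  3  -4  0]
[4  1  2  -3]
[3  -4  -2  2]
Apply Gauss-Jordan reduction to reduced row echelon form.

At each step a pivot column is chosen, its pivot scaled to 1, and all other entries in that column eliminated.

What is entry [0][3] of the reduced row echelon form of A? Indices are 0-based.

M[0][3] = -23/56

step 1: normalize row 0 (÷-1) = (1, -3, 4, 0)
  row 1: subtract 4×row0 = (0, 13, -14, -3)
  row 2: subtract 3×row0 = (0, 5, -14, 2)
step 2: normalize row 1 (÷13) = (0, 1, -14/13, -3/13)
  row 0: subtract -3×row1 = (1, 0, 10/13, -9/13)
  row 2: subtract 5×row1 = (0, 0, -112/13, 41/13)
step 3: normalize row 2 (÷-112/13) = (0, 0, 1, -41/112)
  row 0: subtract 10/13×row2 = (1, 0, 0, -23/56)
  row 1: subtract -14/13×row2 = (0, 1, 0, -5/8)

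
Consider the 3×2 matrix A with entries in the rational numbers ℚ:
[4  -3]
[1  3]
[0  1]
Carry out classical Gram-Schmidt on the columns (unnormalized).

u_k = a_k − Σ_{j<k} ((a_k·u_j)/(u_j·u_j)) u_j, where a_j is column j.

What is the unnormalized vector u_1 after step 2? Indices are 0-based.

Step 1: u_0 = a_0 = (4, 1, 0).
Step 2: u_1 = a_1 − (-9/17)·u_0 = (-15/17, 60/17, 1).

u_1 = (-15/17, 60/17, 1)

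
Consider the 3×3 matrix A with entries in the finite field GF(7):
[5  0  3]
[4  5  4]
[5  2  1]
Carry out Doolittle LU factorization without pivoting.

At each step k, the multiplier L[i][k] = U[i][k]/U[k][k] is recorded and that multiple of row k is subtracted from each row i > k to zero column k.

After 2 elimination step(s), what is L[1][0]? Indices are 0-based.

[col 0] pivot 5
  R1 -= 5*R0 → (0, 5, 3)  (L[1][0] := 5)
  R2 -= 1*R0 → (0, 2, 5)  (L[2][0] := 1)
[col 1] pivot 5
  R2 -= 6*R1 → (0, 0, 1)  (L[2][1] := 6)

L[1][0] = 5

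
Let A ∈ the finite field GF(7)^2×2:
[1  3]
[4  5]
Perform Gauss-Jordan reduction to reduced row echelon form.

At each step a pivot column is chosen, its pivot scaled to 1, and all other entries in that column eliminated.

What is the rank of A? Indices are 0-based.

step 1: normalize row 0 (÷1) = (1, 3)
  row 1: subtract 4×row0 = (0, 0)
skip col 1 (zero from row 1)

rank = 1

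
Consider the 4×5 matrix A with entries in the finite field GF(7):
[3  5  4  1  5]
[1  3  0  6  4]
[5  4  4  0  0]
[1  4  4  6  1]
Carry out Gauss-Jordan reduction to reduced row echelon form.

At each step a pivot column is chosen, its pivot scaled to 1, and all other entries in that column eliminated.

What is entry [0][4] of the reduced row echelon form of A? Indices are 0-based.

step 1: normalize row 0 (÷3) = (1, 4, 6, 5, 4)
  row 1: subtract 1×row0 = (0, 6, 1, 1, 0)
  row 2: subtract 5×row0 = (0, 5, 2, 3, 1)
  row 3: subtract 1×row0 = (0, 0, 5, 1, 4)
step 2: normalize row 1 (÷6) = (0, 1, 6, 6, 0)
  row 0: subtract 4×row1 = (1, 0, 3, 2, 4)
  row 2: subtract 5×row1 = (0, 0, 0, 1, 1)
step 3: exchange rows 2,3
step 3: normalize row 2 (÷5) = (0, 0, 1, 3, 5)
  row 0: subtract 3×row2 = (1, 0, 0, 0, 3)
  row 1: subtract 6×row2 = (0, 1, 0, 2, 5)
step 4: normalize row 3 (÷1) = (0, 0, 0, 1, 1)
  row 1: subtract 2×row3 = (0, 1, 0, 0, 3)
  row 2: subtract 3×row3 = (0, 0, 1, 0, 2)

M[0][4] = 3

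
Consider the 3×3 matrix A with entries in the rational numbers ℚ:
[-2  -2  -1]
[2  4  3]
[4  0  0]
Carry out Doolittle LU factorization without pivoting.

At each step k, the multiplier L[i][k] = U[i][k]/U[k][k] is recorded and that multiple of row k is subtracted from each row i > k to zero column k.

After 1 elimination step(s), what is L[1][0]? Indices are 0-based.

L[1][0] = -1

k=0: U[0][0]=-2
  eliminate (1,0): mult=-1, new row 1: (0, 2, 2); set L[1][0]=-1
  eliminate (2,0): mult=-2, new row 2: (0, -4, -2); set L[2][0]=-2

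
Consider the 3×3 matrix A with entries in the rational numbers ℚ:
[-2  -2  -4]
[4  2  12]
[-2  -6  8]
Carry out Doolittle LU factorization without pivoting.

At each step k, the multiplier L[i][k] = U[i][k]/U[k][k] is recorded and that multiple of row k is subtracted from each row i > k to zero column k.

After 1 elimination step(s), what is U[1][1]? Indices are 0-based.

U[1][1] = -2

[col 0] pivot -2
  R1 -= -2*R0 → (0, -2, 4)  (L[1][0] := -2)
  R2 -= 1*R0 → (0, -4, 12)  (L[2][0] := 1)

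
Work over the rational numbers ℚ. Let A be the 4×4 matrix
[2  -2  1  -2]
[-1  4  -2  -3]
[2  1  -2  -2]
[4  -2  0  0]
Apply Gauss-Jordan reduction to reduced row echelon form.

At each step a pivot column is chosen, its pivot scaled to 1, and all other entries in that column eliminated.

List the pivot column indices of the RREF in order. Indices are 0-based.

pivot columns: 0, 1, 2, 3

[1] R0 /= 2  ⇒  (1, -1, 1/2, -1)
     R1 -= -1·R0  ⇒  (0, 3, -3/2, -4)
     R2 -= 2·R0  ⇒  (0, 3, -3, 0)
     R3 -= 4·R0  ⇒  (0, 2, -2, 4)
[2] R1 /= 3  ⇒  (0, 1, -1/2, -4/3)
     R0 -= -1·R1  ⇒  (1, 0, 0, -7/3)
     R2 -= 3·R1  ⇒  (0, 0, -3/2, 4)
     R3 -= 2·R1  ⇒  (0, 0, -1, 20/3)
[3] R2 /= -3/2  ⇒  (0, 0, 1, -8/3)
     R1 -= -1/2·R2  ⇒  (0, 1, 0, -8/3)
     R3 -= -1·R2  ⇒  (0, 0, 0, 4)
[4] R3 /= 4  ⇒  (0, 0, 0, 1)
     R0 -= -7/3·R3  ⇒  (1, 0, 0, 0)
     R1 -= -8/3·R3  ⇒  (0, 1, 0, 0)
     R2 -= -8/3·R3  ⇒  (0, 0, 1, 0)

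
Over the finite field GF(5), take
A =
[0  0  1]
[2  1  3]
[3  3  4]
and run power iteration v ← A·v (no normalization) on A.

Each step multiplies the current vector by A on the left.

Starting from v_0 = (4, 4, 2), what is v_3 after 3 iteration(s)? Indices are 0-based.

v_0 = (4, 4, 2).
v_1 = A·v_0 = (2, 3, 2).
v_2 = A·v_1 = (2, 3, 3).
v_3 = A·v_2 = (3, 1, 2).

v_3 = (3, 1, 2)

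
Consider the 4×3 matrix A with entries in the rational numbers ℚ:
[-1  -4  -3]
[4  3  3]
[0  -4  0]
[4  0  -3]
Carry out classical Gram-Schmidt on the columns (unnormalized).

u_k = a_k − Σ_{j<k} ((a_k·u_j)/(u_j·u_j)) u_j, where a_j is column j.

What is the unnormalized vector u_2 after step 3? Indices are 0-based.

u_2 = (-924/1097, 2208/1097, 2580/1097, -2439/1097)

Step 1: u_0 = a_0 = (-1, 4, 0, 4).
Step 2: u_1 = a_1 − (16/33)·u_0 = (-116/33, 35/33, -4, -64/33).
Step 3: u_2 = a_2 − (1/11)·u_0 − (645/1097)·u_1 = (-924/1097, 2208/1097, 2580/1097, -2439/1097).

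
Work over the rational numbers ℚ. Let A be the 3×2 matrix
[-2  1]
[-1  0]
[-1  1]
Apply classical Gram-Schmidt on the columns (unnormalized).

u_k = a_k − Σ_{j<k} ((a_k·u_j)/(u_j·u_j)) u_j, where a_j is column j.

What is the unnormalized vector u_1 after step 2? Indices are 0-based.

u_1 = (0, -1/2, 1/2)

Step 1: u_0 = a_0 = (-2, -1, -1).
Step 2: u_1 = a_1 − (-1/2)·u_0 = (0, -1/2, 1/2).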